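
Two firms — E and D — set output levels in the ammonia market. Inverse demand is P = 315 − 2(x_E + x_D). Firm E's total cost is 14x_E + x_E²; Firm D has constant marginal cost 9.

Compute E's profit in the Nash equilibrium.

Firm E's profit: π = x_E(315 − 2(x_E + x_D)) − 14x_E − x_E².
∂π/∂x_E = 301 − 6x_E − 2x_D = 0, so x_E = 301/6 − (1/3)x_D.
For D: ∂π/∂x_D = 306 − 4x_D − 2x_E = 0 ⇒ x_D = 76.5 − 0.5x_E.
Substituting the second reaction function into the first: x_E = 301/6 − (1/3)(76.5 − 0.5x_E), which gives (5/6)x_E = 74/3 ⇒ x_E = 29.6.
Then x_D = 76.5 − 0.5·29.6 = 61.7.
Price P = 315 − 2·91.3 = 132.4.
E's profit: (132.4 − 14)·29.6 − (29.6)² = 2628.48.

2628.48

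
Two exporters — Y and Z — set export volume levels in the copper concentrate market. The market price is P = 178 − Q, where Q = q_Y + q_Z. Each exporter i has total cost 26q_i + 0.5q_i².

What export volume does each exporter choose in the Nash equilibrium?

38

Exporter Y's profit: π = q_Y(178 − (q_Y + q_Z)) − 26q_Y − 0.5q_Y².
∂π/∂q_Y = 152 − 3q_Y − q_Z = 0, so q_Y = 152/3 − (1/3)q_Z.
The game is symmetric, so in equilibrium q_Z = q_Y: the reaction function gives (4/3)q_Y = 152/3, hence q_Y = 38.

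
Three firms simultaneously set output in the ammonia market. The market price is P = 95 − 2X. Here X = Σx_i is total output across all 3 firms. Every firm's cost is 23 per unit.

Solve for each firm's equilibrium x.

9

A representative firm's profit is π_i = x_i(95 − 2X) − 23x_i, with X = x_i + Σ_{j≠i} x_j.
First-order condition: 72 − 4x_i − 2Σ_{j≠i} x_j = 0.
With identical firms, set every x_j = x: then 72 − 4x − 4x = 0, i.e. x = 72/8 = 9.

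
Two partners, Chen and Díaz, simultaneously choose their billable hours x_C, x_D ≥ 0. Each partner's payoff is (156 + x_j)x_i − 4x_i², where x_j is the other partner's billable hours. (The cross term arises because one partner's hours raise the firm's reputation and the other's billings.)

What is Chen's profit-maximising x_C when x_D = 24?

22.5

Chen's payoff is (156 + x_D)x_C − 4x_C².
∂π/∂x_C = 156 + x_D − 8x_C = 0, so x_C = 19.5 + 0.125x_D.
At x_D = 24: x_C = 19.5 + 0.125·24 = 22.5.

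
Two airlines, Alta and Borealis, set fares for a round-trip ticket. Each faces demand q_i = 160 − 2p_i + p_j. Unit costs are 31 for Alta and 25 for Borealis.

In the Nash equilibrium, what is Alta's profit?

Alta's profit: π = (p_{Alta} − 31)(160 − 2p_{Alta} + p_{Borealis}).
∂π/∂p_{Alta} = 222 − 4p_{Alta} + p_{Borealis} = 0 ⇒ p_{Alta} = 55.5 + 0.25p_{Borealis}.
Similarly p_{Borealis} = 52.5 + 0.25p_{Alta}.
Plugging p_{Borealis} into Alta's best response: p_{Alta} = 55.5 + 0.25(52.5 + 0.25p_{Alta}) ⇒ 0.9375p_{Alta} = 68.625, so p_{Alta} = 73.2.
Then p_{Borealis} = 52.5 + 0.25·73.2 = 70.8.
q_{Alta} = 160 − 2·73.2 + 70.8 = 84.4.
Profit = (73.2 − 31)·84.4 = 3561.68.

3561.68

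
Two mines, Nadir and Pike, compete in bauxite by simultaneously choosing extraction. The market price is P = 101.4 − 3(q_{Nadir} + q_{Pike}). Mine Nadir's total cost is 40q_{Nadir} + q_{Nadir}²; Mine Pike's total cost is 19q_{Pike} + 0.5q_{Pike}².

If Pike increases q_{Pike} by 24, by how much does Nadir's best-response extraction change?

-9

Mine Nadir's profit: π = q_{Nadir}(101.4 − 3(q_{Nadir} + q_{Pike})) − 40q_{Nadir} − q_{Nadir}².
∂π/∂q_{Nadir} = 61.4 − 8q_{Nadir} − 3q_{Pike} = 0, so q_{Nadir} = 7.675 − 0.375q_{Pike}.
The reaction-function slope is −0.375, so a 24-unit rise in q_{Pike} moves q_{Nadir} by −0.375 × 24 = −9. Nadir's best response falls — the actions are strategic substitutes.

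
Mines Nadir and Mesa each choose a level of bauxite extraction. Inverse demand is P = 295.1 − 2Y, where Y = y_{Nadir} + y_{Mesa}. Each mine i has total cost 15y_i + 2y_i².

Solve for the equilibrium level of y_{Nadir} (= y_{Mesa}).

28.01

Mine Nadir's profit: π = y_{Nadir}(295.1 − 2(y_{Nadir} + y_{Mesa})) − 15y_{Nadir} − 2y_{Nadir}².
∂π/∂y_{Nadir} = 280.1 − 8y_{Nadir} − 2y_{Mesa} = 0, so y_{Nadir} = 35.0125 − 0.25y_{Mesa}.
By symmetry y_{Mesa} = y_{Nadir}; substituting into the reaction function, 1.25y_{Nadir} = 35.0125 and y_{Nadir} = 28.01.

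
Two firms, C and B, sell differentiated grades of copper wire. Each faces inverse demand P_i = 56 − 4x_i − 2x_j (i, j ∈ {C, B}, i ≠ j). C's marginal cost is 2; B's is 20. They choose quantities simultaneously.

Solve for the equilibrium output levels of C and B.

Firm C's profit: π = x_C(56 − 4x_C − 2x_B) − 2x_C.
∂π/∂x_C = 54 − 8x_C − 2x_B = 0 ⇒ x_C = 6.75 − 0.25x_B.
Similarly x_B = 4.5 − 0.25x_C.
Solving the two reaction functions simultaneously: (1 − (−0.25)(−0.25))x_C = 6.75 − 0.25·4.5, so 0.9375x_C = 5.625 and x_C = 6.
Then x_B = 4.5 − 0.25·6 = 3.

6, 3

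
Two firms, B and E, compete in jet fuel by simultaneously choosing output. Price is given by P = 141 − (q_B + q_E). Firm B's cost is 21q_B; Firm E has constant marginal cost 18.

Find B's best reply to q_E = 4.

Firm B's profit: π = q_B(141 − (q_B + q_E)) − 21q_B.
∂π/∂q_B = 120 − 2q_B − q_E = 0, so q_B = 60 − 0.5q_E.
At q_E = 4: q_B = 60 − 0.5·4 = 58.

58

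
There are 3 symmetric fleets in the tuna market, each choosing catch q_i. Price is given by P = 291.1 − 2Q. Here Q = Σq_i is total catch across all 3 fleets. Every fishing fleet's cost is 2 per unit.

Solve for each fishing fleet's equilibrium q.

36.1375

A representative fishing fleet's profit is π_i = q_i(291.1 − 2Q) − 2q_i, with Q = q_i + Σ_{j≠i} q_j.
First-order condition: 289.1 − 4q_i − 2Σ_{j≠i} q_j = 0.
In a symmetric equilibrium every fishing fleet chooses the same q, so Σ_{j≠i} q_j = 2q. The condition becomes 289.1 − 8q = 0, giving q = 289.1/8 = 36.1375.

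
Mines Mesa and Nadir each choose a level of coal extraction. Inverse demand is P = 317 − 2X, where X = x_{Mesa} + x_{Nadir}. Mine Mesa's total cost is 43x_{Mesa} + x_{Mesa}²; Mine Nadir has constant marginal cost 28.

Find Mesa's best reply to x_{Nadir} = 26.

37

Mine Mesa's profit: π = x_{Mesa}(317 − 2(x_{Mesa} + x_{Nadir})) − 43x_{Mesa} − x_{Mesa}².
∂π/∂x_{Mesa} = 274 − 6x_{Mesa} − 2x_{Nadir} = 0, so x_{Mesa} = 137/3 − (1/3)x_{Nadir}.
At x_{Nadir} = 26: x_{Mesa} = 137/3 − (1/3)·26 = 37.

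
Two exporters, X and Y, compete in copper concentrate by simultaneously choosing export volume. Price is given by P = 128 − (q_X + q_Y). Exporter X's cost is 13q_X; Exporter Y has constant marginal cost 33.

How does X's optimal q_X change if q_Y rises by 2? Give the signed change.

-1

Exporter X's profit: π = q_X(128 − (q_X + q_Y)) − 13q_X.
∂π/∂q_X = 115 − 2q_X − q_Y = 0, so q_X = 57.5 − 0.5q_Y.
The reaction-function slope is −0.5, so a 2-unit rise in q_Y moves q_X by −0.5 × 2 = −1. X's best response falls — the actions are strategic substitutes.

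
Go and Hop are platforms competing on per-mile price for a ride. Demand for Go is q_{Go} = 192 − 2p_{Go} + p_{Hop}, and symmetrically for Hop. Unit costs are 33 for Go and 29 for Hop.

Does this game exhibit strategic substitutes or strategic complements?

strategic complements

Go's profit: π = (p_{Go} − 33)(192 − 2p_{Go} + p_{Hop}).
∂π/∂p_{Go} = 258 − 4p_{Go} + p_{Hop} = 0 ⇒ p_{Go} = 64.5 + 0.25p_{Hop}.
The best-response slope dp_{Go}/dp_{Hop} = 0.25 > 0: the reaction function is upward-sloping, so the choices are strategic complements.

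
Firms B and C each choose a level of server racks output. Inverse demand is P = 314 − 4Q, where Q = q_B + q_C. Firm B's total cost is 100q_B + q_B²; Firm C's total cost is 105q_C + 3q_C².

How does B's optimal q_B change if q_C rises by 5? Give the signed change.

-2

Firm B's profit: π = q_B(314 − 4(q_B + q_C)) − 100q_B − q_B².
∂π/∂q_B = 214 − 10q_B − 4q_C = 0, so q_B = 21.4 − 0.4q_C.
The reaction-function slope is −0.4, so a 5-unit rise in q_C moves q_B by −0.4 × 5 = −2. B's best response falls — the actions are strategic substitutes.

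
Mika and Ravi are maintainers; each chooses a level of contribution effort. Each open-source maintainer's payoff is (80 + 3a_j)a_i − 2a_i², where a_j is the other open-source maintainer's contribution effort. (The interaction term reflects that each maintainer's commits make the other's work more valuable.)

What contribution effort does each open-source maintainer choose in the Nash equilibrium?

Mika's payoff is (80 + 3a_R)a_M − 2a_M².
∂π/∂a_M = 80 + 3a_R − 4a_M = 0, so a_M = 20 + 0.75a_R.
Setting a_M = a_R in the reaction function: a_M = 20 + 0.75a_M, so a_M = 20 / 0.25 = 80.

80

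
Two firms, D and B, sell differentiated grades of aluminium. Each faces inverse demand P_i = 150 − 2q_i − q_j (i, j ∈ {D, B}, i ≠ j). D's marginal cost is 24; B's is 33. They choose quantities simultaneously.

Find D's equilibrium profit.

1331.28

Firm D's profit: π = q_D(150 − 2q_D − q_B) − 24q_D.
∂π/∂q_D = 126 − 4q_D − q_B = 0 ⇒ q_D = 31.5 − 0.25q_B.
Similarly q_B = 29.25 − 0.25q_D.
Substituting the second reaction function into the first: q_D = 31.5 − 0.25(29.25 − 0.25q_D), which gives 0.9375q_D = 24.1875 ⇒ q_D = 25.8.
Then q_B = 29.25 − 0.25·25.8 = 22.8.
P_D = 150 − 2·25.8 − 22.8 = 75.6.
Profit = (75.6 − 24)·25.8 = 1331.28.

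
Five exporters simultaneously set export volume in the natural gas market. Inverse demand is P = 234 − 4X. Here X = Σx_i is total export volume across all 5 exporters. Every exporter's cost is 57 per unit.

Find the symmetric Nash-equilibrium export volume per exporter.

7.375

A representative exporter's profit is π_i = x_i(234 − 4X) − 57x_i, with X = x_i + Σ_{j≠i} x_j.
First-order condition: 177 − 8x_i − 4Σ_{j≠i} x_j = 0.
With identical exporters, set every x_j = x: then 177 − 8x − 16x = 0, i.e. x = 177/24 = 7.375.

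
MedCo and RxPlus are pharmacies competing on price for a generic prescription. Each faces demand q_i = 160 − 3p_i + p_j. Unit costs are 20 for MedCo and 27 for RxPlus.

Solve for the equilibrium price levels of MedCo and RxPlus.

44.6, 47.6

MedCo's profit: π = (p_{MedCo} − 20)(160 − 3p_{MedCo} + p_{RxPlus}).
∂π/∂p_{MedCo} = 220 − 6p_{MedCo} + p_{RxPlus} = 0 ⇒ p_{MedCo} = 110/3 + (1/6)p_{RxPlus}.
Similarly p_{RxPlus} = 241/6 + (1/6)p_{MedCo}.
Plugging p_{RxPlus} into MedCo's best response: p_{MedCo} = 110/3 + (1/6)(241/6 + (1/6)p_{MedCo}) ⇒ (35/36)p_{MedCo} = 1561/36, so p_{MedCo} = 44.6.
Then p_{RxPlus} = 241/6 + (1/6)·44.6 = 47.6.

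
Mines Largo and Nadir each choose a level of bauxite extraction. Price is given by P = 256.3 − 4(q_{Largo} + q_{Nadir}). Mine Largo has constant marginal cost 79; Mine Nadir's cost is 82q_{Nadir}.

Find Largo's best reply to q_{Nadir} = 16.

Mine Largo's profit: π = q_{Largo}(256.3 − 4(q_{Largo} + q_{Nadir})) − 79q_{Largo}.
∂π/∂q_{Largo} = 177.3 − 8q_{Largo} − 4q_{Nadir} = 0, so q_{Largo} = 22.1625 − 0.5q_{Nadir}.
At q_{Nadir} = 16: q_{Largo} = 22.1625 − 0.5·16 = 14.1625.

14.1625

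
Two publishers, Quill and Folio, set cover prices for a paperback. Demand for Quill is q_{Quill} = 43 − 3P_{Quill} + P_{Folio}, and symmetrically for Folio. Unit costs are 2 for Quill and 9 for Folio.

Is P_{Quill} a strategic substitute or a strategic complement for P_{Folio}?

Quill's profit: π = (P_{Quill} − 2)(43 − 3P_{Quill} + P_{Folio}).
∂π/∂P_{Quill} = 49 − 6P_{Quill} + P_{Folio} = 0 ⇒ P_{Quill} = 49/6 + (1/6)P_{Folio}.
The best-response slope dP_{Quill}/dP_{Folio} = 1/6 > 0: the reaction function is upward-sloping, so the choices are strategic complements.

strategic complements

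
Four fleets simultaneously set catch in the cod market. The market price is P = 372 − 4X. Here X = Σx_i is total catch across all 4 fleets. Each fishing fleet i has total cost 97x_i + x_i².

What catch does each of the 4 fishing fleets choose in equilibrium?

12.5

A representative fishing fleet's profit is π_i = x_i(372 − 4X) − 97x_i − x_i², with X = x_i + Σ_{j≠i} x_j.
First-order condition: 275 − 10x_i − 4Σ_{j≠i} x_j = 0.
Imposing symmetry (x_j = x for all j) turns Σ_{j≠i} x_j into 3x, so 275 = 22x and x = 12.5.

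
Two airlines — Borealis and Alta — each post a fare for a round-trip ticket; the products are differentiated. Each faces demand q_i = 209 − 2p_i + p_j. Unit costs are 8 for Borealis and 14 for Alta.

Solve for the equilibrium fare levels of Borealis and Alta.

75.8, 78.2

Borealis's profit: π = (p_{Borealis} − 8)(209 − 2p_{Borealis} + p_{Alta}).
∂π/∂p_{Borealis} = 225 − 4p_{Borealis} + p_{Alta} = 0 ⇒ p_{Borealis} = 56.25 + 0.25p_{Alta}.
Similarly p_{Alta} = 59.25 + 0.25p_{Borealis}.
Substituting the second reaction function into the first: p_{Borealis} = 56.25 + 0.25(59.25 + 0.25p_{Borealis}), which gives 0.9375p_{Borealis} = 71.0625 ⇒ p_{Borealis} = 75.8.
Then p_{Alta} = 59.25 + 0.25·75.8 = 78.2.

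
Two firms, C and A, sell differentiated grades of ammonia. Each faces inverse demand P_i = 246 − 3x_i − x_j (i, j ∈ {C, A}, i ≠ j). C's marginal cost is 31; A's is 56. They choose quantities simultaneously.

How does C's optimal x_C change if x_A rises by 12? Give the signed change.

Firm C's profit: π = x_C(246 − 3x_C − x_A) − 31x_C.
∂π/∂x_C = 215 − 6x_C − x_A = 0 ⇒ x_C = 215/6 − (1/6)x_A.
The reaction-function slope is −1/6, so a 12-unit rise in x_A moves x_C by −1/6 × 12 = −2. C's best response falls — the actions are strategic substitutes.

-2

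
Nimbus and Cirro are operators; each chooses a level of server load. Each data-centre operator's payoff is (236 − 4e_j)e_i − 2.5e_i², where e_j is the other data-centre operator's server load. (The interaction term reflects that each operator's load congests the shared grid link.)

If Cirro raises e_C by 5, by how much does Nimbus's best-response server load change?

Nimbus's payoff is (236 − 4e_C)e_N − 2.5e_N².
∂π/∂e_N = 236 − 4e_C − 5e_N = 0, so e_N = 47.2 − 0.8e_C.
The reaction-function slope is −0.8, so a 5-unit rise in e_C moves e_N by −0.8 × 5 = −4. Nimbus's best response falls — the actions are strategic substitutes.

-4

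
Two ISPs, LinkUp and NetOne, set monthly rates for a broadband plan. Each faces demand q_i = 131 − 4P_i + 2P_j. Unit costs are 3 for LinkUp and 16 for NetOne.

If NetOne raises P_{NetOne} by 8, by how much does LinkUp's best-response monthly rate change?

LinkUp's profit: π = (P_{LinkUp} − 3)(131 − 4P_{LinkUp} + 2P_{NetOne}).
∂π/∂P_{LinkUp} = 143 − 8P_{LinkUp} + 2P_{NetOne} = 0 ⇒ P_{LinkUp} = 17.875 + 0.25P_{NetOne}.
The reaction-function slope is 0.25, so an 8-unit rise in P_{NetOne} moves P_{LinkUp} by 0.25 × 8 = 2. LinkUp's best response rises — the actions are strategic complements.

2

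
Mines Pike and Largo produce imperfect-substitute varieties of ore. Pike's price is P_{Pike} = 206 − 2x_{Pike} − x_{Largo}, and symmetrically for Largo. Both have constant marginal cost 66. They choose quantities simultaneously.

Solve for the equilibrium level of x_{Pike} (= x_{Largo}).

28

Mine Pike's profit: π = x_{Pike}(206 − 2x_{Pike} − x_{Largo}) − 66x_{Pike}.
∂π/∂x_{Pike} = 140 − 4x_{Pike} − x_{Largo} = 0 ⇒ x_{Pike} = 35 − 0.25x_{Largo}.
The game is symmetric, so in equilibrium x_{Largo} = x_{Pike}: the reaction function gives 1.25x_{Pike} = 35, hence x_{Pike} = 28.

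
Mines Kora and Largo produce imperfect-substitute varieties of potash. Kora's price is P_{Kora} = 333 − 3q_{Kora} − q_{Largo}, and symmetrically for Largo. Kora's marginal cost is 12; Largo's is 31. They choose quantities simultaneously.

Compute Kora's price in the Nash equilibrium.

Mine Kora's profit: π = q_{Kora}(333 − 3q_{Kora} − q_{Largo}) − 12q_{Kora}.
∂π/∂q_{Kora} = 321 − 6q_{Kora} − q_{Largo} = 0 ⇒ q_{Kora} = 53.5 − (1/6)q_{Largo}.
Similarly q_{Largo} = 151/3 − (1/6)q_{Kora}.
Plugging q_{Largo} into Kora's best response: q_{Kora} = 53.5 − (1/6)(151/3 − (1/6)q_{Kora}) ⇒ (35/36)q_{Kora} = 406/9, so q_{Kora} = 46.4.
Then q_{Largo} = 151/3 − (1/6)·46.4 = 42.6.
P_{Kora} = 333 − 3·46.4 − 42.6 = 151.2.

151.2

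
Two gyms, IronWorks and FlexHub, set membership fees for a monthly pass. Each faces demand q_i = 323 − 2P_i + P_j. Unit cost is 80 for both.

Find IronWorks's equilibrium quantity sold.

IronWorks's profit: π = (P_{IronWorks} − 80)(323 − 2P_{IronWorks} + P_{FlexHub}).
∂π/∂P_{IronWorks} = 483 − 4P_{IronWorks} + P_{FlexHub} = 0 ⇒ P_{IronWorks} = 120.75 + 0.25P_{FlexHub}.
Setting P_{IronWorks} = P_{FlexHub} in the reaction function: P_{IronWorks} = 120.75 + 0.25P_{IronWorks}, so P_{IronWorks} = 120.75 / 0.75 = 161.
q_{IronWorks} = 323 − 2·161 + 161 = 162.

162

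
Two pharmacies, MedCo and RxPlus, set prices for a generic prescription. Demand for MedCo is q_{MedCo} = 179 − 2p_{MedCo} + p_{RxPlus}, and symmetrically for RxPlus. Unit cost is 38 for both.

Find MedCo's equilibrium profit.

4418

MedCo's profit: π = (p_{MedCo} − 38)(179 − 2p_{MedCo} + p_{RxPlus}).
∂π/∂p_{MedCo} = 255 − 4p_{MedCo} + p_{RxPlus} = 0 ⇒ p_{MedCo} = 63.75 + 0.25p_{RxPlus}.
The game is symmetric, so in equilibrium p_{RxPlus} = p_{MedCo}: the reaction function gives 0.75p_{MedCo} = 63.75, hence p_{MedCo} = 85.
q_{MedCo} = 179 − 2·85 + 85 = 94.
Profit = (85 − 38)·94 = 4418.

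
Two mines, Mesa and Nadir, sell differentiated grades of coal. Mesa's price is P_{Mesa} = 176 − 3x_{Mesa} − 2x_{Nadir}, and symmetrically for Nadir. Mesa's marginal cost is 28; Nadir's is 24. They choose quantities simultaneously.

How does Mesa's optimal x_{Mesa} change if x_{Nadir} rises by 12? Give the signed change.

-4

Mine Mesa's profit: π = x_{Mesa}(176 − 3x_{Mesa} − 2x_{Nadir}) − 28x_{Mesa}.
∂π/∂x_{Mesa} = 148 − 6x_{Mesa} − 2x_{Nadir} = 0 ⇒ x_{Mesa} = 74/3 − (1/3)x_{Nadir}.
The reaction-function slope is −1/3, so a 12-unit rise in x_{Nadir} moves x_{Mesa} by −1/3 × 12 = −4. Mesa's best response falls — the actions are strategic substitutes.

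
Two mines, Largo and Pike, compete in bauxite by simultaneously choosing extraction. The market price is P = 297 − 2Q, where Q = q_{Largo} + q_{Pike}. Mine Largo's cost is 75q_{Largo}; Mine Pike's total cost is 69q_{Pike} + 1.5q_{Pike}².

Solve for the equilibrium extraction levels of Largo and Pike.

45.75, 19.5

Mine Largo's profit: π = q_{Largo}(297 − 2(q_{Largo} + q_{Pike})) − 75q_{Largo}.
∂π/∂q_{Largo} = 222 − 4q_{Largo} − 2q_{Pike} = 0, so q_{Largo} = 55.5 − 0.5q_{Pike}.
For Pike: ∂π/∂q_{Pike} = 228 − 7q_{Pike} − 2q_{Largo} = 0 ⇒ q_{Pike} = 228/7 − (2/7)q_{Largo}.
Substituting the second reaction function into the first: q_{Largo} = 55.5 − 0.5(228/7 − (2/7)q_{Largo}), which gives (6/7)q_{Largo} = 549/14 ⇒ q_{Largo} = 45.75.
Then q_{Pike} = 228/7 − (2/7)·45.75 = 19.5.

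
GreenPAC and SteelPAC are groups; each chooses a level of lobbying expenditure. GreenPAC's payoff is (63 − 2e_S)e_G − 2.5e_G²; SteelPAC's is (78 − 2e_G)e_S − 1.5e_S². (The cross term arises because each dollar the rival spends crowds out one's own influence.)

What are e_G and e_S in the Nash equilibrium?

3, 24

Expanding GreenPAC's payoff: 63e_G − 2e_Se_G − 2.5e_G².
∂π/∂e_G = 63 − 2e_S − 5e_G = 0, so e_G = 12.6 − 0.4e_S.
Likewise for SteelPAC: e_S = 26 − (2/3)e_G.
Substituting the second reaction function into the first: e_G = 12.6 − 0.4(26 − (2/3)e_G), which gives (11/15)e_G = 2.2 ⇒ e_G = 3.
Then e_S = 26 − (2/3)·3 = 24.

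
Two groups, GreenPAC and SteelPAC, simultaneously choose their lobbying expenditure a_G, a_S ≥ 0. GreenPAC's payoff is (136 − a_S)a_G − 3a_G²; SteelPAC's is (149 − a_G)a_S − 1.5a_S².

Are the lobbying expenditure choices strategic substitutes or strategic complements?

Expanding GreenPAC's payoff: 136a_G − a_Sa_G − 3a_G².
∂π/∂a_G = 136 − a_S − 6a_G = 0, so a_G = 68/3 − (1/6)a_S.
The best-response slope da_G/da_S = −1/6 < 0: the reaction function is downward-sloping, so the choices are strategic substitutes.

strategic substitutes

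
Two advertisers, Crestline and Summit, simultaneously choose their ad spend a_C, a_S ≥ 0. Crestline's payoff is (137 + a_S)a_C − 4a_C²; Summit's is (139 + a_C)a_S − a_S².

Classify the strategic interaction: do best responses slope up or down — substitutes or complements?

strategic complements

Expanding Crestline's payoff: 137a_C + a_Sa_C − 4a_C².
∂π/∂a_C = 137 + a_S − 8a_C = 0, so a_C = 17.125 + 0.125a_S.
The best-response slope da_C/da_S = 0.125 > 0: the reaction function is upward-sloping, so the choices are strategic complements.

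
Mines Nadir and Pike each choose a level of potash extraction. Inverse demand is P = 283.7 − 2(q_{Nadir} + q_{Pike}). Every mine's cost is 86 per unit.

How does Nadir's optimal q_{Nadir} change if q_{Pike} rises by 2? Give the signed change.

-1

Mine Nadir's profit: π = q_{Nadir}(283.7 − 2(q_{Nadir} + q_{Pike})) − 86q_{Nadir}.
∂π/∂q_{Nadir} = 197.7 − 4q_{Nadir} − 2q_{Pike} = 0, so q_{Nadir} = 49.425 − 0.5q_{Pike}.
The reaction-function slope is −0.5, so a 2-unit rise in q_{Pike} moves q_{Nadir} by −0.5 × 2 = −1. Nadir's best response falls — the actions are strategic substitutes.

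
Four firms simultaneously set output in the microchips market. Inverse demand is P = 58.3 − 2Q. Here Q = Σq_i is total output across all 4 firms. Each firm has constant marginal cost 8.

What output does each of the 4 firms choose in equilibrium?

A representative firm's profit is π_i = q_i(58.3 − 2Q) − 8q_i, with Q = q_i + Σ_{j≠i} q_j.
First-order condition: 50.3 − 4q_i − 2Σ_{j≠i} q_j = 0.
In a symmetric equilibrium every firm chooses the same q, so Σ_{j≠i} q_j = 3q. The condition becomes 50.3 − 10q = 0, giving q = 50.3/10 = 5.03.

5.03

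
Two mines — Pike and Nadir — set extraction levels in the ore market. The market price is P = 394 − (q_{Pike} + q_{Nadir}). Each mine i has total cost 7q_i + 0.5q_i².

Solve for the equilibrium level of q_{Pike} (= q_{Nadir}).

Mine Pike's profit: π = q_{Pike}(394 − (q_{Pike} + q_{Nadir})) − 7q_{Pike} − 0.5q_{Pike}².
∂π/∂q_{Pike} = 387 − 3q_{Pike} − q_{Nadir} = 0, so q_{Pike} = 129 − (1/3)q_{Nadir}.
Setting q_{Pike} = q_{Nadir} in the reaction function: q_{Pike} = 129 − (1/3)q_{Pike}, so q_{Pike} = 129 / (4/3) = 96.75.

96.75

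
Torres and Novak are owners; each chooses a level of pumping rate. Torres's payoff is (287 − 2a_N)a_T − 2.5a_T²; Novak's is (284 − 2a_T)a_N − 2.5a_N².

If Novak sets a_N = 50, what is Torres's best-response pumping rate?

37.4

Expanding Torres's payoff: 287a_T − 2a_Na_T − 2.5a_T².
∂π/∂a_T = 287 − 2a_N − 5a_T = 0, so a_T = 57.4 − 0.4a_N.
At a_N = 50: a_T = 57.4 − 0.4·50 = 37.4.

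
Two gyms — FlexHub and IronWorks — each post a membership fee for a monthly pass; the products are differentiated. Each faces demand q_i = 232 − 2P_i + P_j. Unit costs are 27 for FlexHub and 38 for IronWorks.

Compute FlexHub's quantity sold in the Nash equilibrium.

139.6

FlexHub's profit: π = (P_{FlexHub} − 27)(232 − 2P_{FlexHub} + P_{IronWorks}).
∂π/∂P_{FlexHub} = 286 − 4P_{FlexHub} + P_{IronWorks} = 0 ⇒ P_{FlexHub} = 71.5 + 0.25P_{IronWorks}.
Similarly P_{IronWorks} = 77 + 0.25P_{FlexHub}.
Plugging P_{IronWorks} into FlexHub's best response: P_{FlexHub} = 71.5 + 0.25(77 + 0.25P_{FlexHub}) ⇒ 0.9375P_{FlexHub} = 90.75, so P_{FlexHub} = 96.8.
Then P_{IronWorks} = 77 + 0.25·96.8 = 101.2.
q_{FlexHub} = 232 − 2·96.8 + 101.2 = 139.6.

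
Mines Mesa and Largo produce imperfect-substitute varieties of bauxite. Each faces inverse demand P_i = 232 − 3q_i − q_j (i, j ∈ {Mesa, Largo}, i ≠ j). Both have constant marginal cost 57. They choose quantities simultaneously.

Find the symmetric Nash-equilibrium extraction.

Mine Mesa's profit: π = q_{Mesa}(232 − 3q_{Mesa} − q_{Largo}) − 57q_{Mesa}.
∂π/∂q_{Mesa} = 175 − 6q_{Mesa} − q_{Largo} = 0 ⇒ q_{Mesa} = 175/6 − (1/6)q_{Largo}.
By symmetry q_{Largo} = q_{Mesa}; substituting into the reaction function, (7/6)q_{Mesa} = 175/6 and q_{Mesa} = 25.

25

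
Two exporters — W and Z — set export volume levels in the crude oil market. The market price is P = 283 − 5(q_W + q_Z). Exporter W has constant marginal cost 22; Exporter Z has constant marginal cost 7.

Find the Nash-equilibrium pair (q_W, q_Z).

Exporter W's profit: π = q_W(283 − 5(q_W + q_Z)) − 22q_W.
∂π/∂q_W = 261 − 10q_W − 5q_Z = 0, so q_W = 26.1 − 0.5q_Z.
By the same steps for Z: q_Z = 27.6 − 0.5q_W.
Plugging q_Z into W's best response: q_W = 26.1 − 0.5(27.6 − 0.5q_W) ⇒ 0.75q_W = 12.3, so q_W = 16.4.
Then q_Z = 27.6 − 0.5·16.4 = 19.4.

16.4, 19.4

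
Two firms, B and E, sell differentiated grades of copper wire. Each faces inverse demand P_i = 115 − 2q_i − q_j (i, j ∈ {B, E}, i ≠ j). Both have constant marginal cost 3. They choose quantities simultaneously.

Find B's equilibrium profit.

Firm B's profit: π = q_B(115 − 2q_B − q_E) − 3q_B.
∂π/∂q_B = 112 − 4q_B − q_E = 0 ⇒ q_B = 28 − 0.25q_E.
Setting q_B = q_E in the reaction function: q_B = 28 − 0.25q_B, so q_B = 28 / 1.25 = 22.4.
P_B = 115 − 2·22.4 − 22.4 = 47.8.
Profit = (47.8 − 3)·22.4 = 1003.52.

1003.52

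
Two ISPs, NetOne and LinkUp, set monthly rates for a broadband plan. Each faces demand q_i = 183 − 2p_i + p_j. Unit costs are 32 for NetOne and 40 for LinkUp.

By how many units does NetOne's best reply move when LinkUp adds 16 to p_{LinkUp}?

4

NetOne's profit: π = (p_{NetOne} − 32)(183 − 2p_{NetOne} + p_{LinkUp}).
∂π/∂p_{NetOne} = 247 − 4p_{NetOne} + p_{LinkUp} = 0 ⇒ p_{NetOne} = 61.75 + 0.25p_{LinkUp}.
The reaction-function slope is 0.25, so a 16-unit rise in p_{LinkUp} moves p_{NetOne} by 0.25 × 16 = 4. NetOne's best response rises — the actions are strategic complements.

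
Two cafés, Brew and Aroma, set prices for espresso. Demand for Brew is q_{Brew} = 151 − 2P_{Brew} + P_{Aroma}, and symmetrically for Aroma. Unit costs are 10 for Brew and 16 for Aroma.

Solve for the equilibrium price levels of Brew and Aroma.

Brew's profit: π = (P_{Brew} − 10)(151 − 2P_{Brew} + P_{Aroma}).
∂π/∂P_{Brew} = 171 − 4P_{Brew} + P_{Aroma} = 0 ⇒ P_{Brew} = 42.75 + 0.25P_{Aroma}.
Similarly P_{Aroma} = 45.75 + 0.25P_{Brew}.
Substituting the second reaction function into the first: P_{Brew} = 42.75 + 0.25(45.75 + 0.25P_{Brew}), which gives 0.9375P_{Brew} = 54.1875 ⇒ P_{Brew} = 57.8.
Then P_{Aroma} = 45.75 + 0.25·57.8 = 60.2.

57.8, 60.2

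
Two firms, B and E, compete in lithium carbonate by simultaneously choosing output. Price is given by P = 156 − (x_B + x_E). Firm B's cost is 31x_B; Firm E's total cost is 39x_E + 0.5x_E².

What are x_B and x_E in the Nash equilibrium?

51.6, 21.8

Firm B's profit: π = x_B(156 − (x_B + x_E)) − 31x_B.
∂π/∂x_B = 125 − 2x_B − x_E = 0, so x_B = 62.5 − 0.5x_E.
For E: ∂π/∂x_E = 117 − 3x_E − x_B = 0 ⇒ x_E = 39 − (1/3)x_B.
Solving the two reaction functions simultaneously: (1 − (−0.5)(−1/3))x_B = 62.5 − 0.5·39, so (5/6)x_B = 43 and x_B = 51.6.
Then x_E = 39 − (1/3)·51.6 = 21.8.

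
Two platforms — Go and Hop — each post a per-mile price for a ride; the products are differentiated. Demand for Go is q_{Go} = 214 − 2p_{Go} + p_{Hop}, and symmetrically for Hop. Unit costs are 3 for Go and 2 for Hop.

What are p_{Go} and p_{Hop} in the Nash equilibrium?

73.2, 72.8

Go's profit: π = (p_{Go} − 3)(214 − 2p_{Go} + p_{Hop}).
∂π/∂p_{Go} = 220 − 4p_{Go} + p_{Hop} = 0 ⇒ p_{Go} = 55 + 0.25p_{Hop}.
Similarly p_{Hop} = 54.5 + 0.25p_{Go}.
Plugging p_{Hop} into Go's best response: p_{Go} = 55 + 0.25(54.5 + 0.25p_{Go}) ⇒ 0.9375p_{Go} = 68.625, so p_{Go} = 73.2.
Then p_{Hop} = 54.5 + 0.25·73.2 = 72.8.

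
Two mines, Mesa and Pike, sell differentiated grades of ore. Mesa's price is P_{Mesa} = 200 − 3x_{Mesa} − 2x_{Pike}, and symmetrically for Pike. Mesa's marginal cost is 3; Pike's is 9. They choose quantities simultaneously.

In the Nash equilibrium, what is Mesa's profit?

Mine Mesa's profit: π = x_{Mesa}(200 − 3x_{Mesa} − 2x_{Pike}) − 3x_{Mesa}.
∂π/∂x_{Mesa} = 197 − 6x_{Mesa} − 2x_{Pike} = 0 ⇒ x_{Mesa} = 197/6 − (1/3)x_{Pike}.
Similarly x_{Pike} = 191/6 − (1/3)x_{Mesa}.
Plugging x_{Pike} into Mesa's best response: x_{Mesa} = 197/6 − (1/3)(191/6 − (1/3)x_{Mesa}) ⇒ (8/9)x_{Mesa} = 200/9, so x_{Mesa} = 25.
Then x_{Pike} = 191/6 − (1/3)·25 = 23.5.
P_{Mesa} = 200 − 3·25 − 2·23.5 = 78.
Profit = (78 − 3)·25 = 1875.

1875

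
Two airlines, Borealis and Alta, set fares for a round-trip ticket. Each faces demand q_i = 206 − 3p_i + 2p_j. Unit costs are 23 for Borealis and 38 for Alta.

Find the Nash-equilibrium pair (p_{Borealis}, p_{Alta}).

71.5625, 77.1875

Borealis's profit: π = (p_{Borealis} − 23)(206 − 3p_{Borealis} + 2p_{Alta}).
∂π/∂p_{Borealis} = 275 − 6p_{Borealis} + 2p_{Alta} = 0 ⇒ p_{Borealis} = 275/6 + (1/3)p_{Alta}.
Similarly p_{Alta} = 160/3 + (1/3)p_{Borealis}.
Substituting the second reaction function into the first: p_{Borealis} = 275/6 + (1/3)(160/3 + (1/3)p_{Borealis}), which gives (8/9)p_{Borealis} = 1145/18 ⇒ p_{Borealis} = 71.5625.
Then p_{Alta} = 160/3 + (1/3)·71.5625 = 77.1875.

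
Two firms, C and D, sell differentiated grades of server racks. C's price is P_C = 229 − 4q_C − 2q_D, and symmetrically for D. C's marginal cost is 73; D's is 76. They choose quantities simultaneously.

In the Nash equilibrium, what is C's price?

Firm C's profit: π = q_C(229 − 4q_C − 2q_D) − 73q_C.
∂π/∂q_C = 156 − 8q_C − 2q_D = 0 ⇒ q_C = 19.5 − 0.25q_D.
Similarly q_D = 19.125 − 0.25q_C.
Plugging q_D into C's best response: q_C = 19.5 − 0.25(19.125 − 0.25q_C) ⇒ 0.9375q_C = 471/32, so q_C = 15.7.
Then q_D = 19.125 − 0.25·15.7 = 15.2.
P_C = 229 − 4·15.7 − 2·15.2 = 135.8.

135.8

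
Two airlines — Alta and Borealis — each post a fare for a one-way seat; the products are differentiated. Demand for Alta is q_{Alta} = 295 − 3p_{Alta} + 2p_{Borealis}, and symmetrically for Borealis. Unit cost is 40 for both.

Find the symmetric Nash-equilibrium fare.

103.75

Alta's profit: π = (p_{Alta} − 40)(295 − 3p_{Alta} + 2p_{Borealis}).
∂π/∂p_{Alta} = 415 − 6p_{Alta} + 2p_{Borealis} = 0 ⇒ p_{Alta} = 415/6 + (1/3)p_{Borealis}.
By symmetry p_{Borealis} = p_{Alta}; substituting into the reaction function, (2/3)p_{Alta} = 415/6 and p_{Alta} = 103.75.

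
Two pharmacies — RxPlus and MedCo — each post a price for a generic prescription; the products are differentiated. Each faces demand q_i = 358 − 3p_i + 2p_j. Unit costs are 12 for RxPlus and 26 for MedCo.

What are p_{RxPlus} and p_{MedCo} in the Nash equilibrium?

101.125, 106.375

RxPlus's profit: π = (p_{RxPlus} − 12)(358 − 3p_{RxPlus} + 2p_{MedCo}).
∂π/∂p_{RxPlus} = 394 − 6p_{RxPlus} + 2p_{MedCo} = 0 ⇒ p_{RxPlus} = 197/3 + (1/3)p_{MedCo}.
Similarly p_{MedCo} = 218/3 + (1/3)p_{RxPlus}.
Plugging p_{MedCo} into RxPlus's best response: p_{RxPlus} = 197/3 + (1/3)(218/3 + (1/3)p_{RxPlus}) ⇒ (8/9)p_{RxPlus} = 809/9, so p_{RxPlus} = 101.125.
Then p_{MedCo} = 218/3 + (1/3)·101.125 = 106.375.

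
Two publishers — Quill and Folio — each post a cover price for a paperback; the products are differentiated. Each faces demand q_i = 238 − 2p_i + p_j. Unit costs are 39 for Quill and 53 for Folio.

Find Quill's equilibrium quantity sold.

Quill's profit: π = (p_{Quill} − 39)(238 − 2p_{Quill} + p_{Folio}).
∂π/∂p_{Quill} = 316 − 4p_{Quill} + p_{Folio} = 0 ⇒ p_{Quill} = 79 + 0.25p_{Folio}.
Similarly p_{Folio} = 86 + 0.25p_{Quill}.
Solving the two reaction functions simultaneously: (1 − (0.25)(0.25))p_{Quill} = 79 + 0.25·86, so 0.9375p_{Quill} = 100.5 and p_{Quill} = 107.2.
Then p_{Folio} = 86 + 0.25·107.2 = 112.8.
q_{Quill} = 238 − 2·107.2 + 112.8 = 136.4.

136.4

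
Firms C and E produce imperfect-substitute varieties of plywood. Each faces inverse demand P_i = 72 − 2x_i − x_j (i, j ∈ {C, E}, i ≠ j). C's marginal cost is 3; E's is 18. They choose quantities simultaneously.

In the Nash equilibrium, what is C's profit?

438.08

Firm C's profit: π = x_C(72 − 2x_C − x_E) − 3x_C.
∂π/∂x_C = 69 − 4x_C − x_E = 0 ⇒ x_C = 17.25 − 0.25x_E.
Similarly x_E = 13.5 − 0.25x_C.
Substituting the second reaction function into the first: x_C = 17.25 − 0.25(13.5 − 0.25x_C), which gives 0.9375x_C = 13.875 ⇒ x_C = 14.8.
Then x_E = 13.5 − 0.25·14.8 = 9.8.
P_C = 72 − 2·14.8 − 9.8 = 32.6.
Profit = (32.6 − 3)·14.8 = 438.08.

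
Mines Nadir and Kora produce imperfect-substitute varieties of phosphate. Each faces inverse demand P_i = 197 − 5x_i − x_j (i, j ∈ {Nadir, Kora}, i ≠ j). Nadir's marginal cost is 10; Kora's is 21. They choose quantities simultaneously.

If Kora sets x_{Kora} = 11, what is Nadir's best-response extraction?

Mine Nadir's profit: π = x_{Nadir}(197 − 5x_{Nadir} − x_{Kora}) − 10x_{Nadir}.
∂π/∂x_{Nadir} = 187 − 10x_{Nadir} − x_{Kora} = 0 ⇒ x_{Nadir} = 18.7 − 0.1x_{Kora}.
At x_{Kora} = 11: x_{Nadir} = 18.7 − 0.1·11 = 17.6.

17.6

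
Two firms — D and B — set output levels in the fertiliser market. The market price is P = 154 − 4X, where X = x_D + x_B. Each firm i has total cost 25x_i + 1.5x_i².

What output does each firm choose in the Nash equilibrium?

8.6

Firm D's profit: π = x_D(154 − 4(x_D + x_B)) − 25x_D − 1.5x_D².
∂π/∂x_D = 129 − 11x_D − 4x_B = 0, so x_D = 129/11 − (4/11)x_B.
The game is symmetric, so in equilibrium x_B = x_D: the reaction function gives (15/11)x_D = 129/11, hence x_D = 8.6.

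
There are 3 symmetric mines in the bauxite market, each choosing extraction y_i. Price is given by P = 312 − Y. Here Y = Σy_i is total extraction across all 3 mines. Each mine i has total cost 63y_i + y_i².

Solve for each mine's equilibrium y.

41.5

A representative mine's profit is π_i = y_i(312 − Y) − 63y_i − y_i², with Y = y_i + Σ_{j≠i} y_j.
First-order condition: 249 − 4y_i − Σ_{j≠i} y_j = 0.
Imposing symmetry (y_j = y for all j) turns Σ_{j≠i} y_j into 2y, so 249 = 6y and y = 41.5.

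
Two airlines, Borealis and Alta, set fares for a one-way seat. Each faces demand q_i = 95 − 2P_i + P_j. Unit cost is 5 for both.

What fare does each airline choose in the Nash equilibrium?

35

Borealis's profit: π = (P_{Borealis} − 5)(95 − 2P_{Borealis} + P_{Alta}).
∂π/∂P_{Borealis} = 105 − 4P_{Borealis} + P_{Alta} = 0 ⇒ P_{Borealis} = 26.25 + 0.25P_{Alta}.
By symmetry P_{Alta} = P_{Borealis}; substituting into the reaction function, 0.75P_{Borealis} = 26.25 and P_{Borealis} = 35.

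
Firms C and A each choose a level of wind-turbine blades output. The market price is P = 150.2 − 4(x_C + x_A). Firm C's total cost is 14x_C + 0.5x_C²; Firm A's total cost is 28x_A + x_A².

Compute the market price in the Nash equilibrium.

73

Firm C's profit: π = x_C(150.2 − 4(x_C + x_A)) − 14x_C − 0.5x_C².
∂π/∂x_C = 136.2 − 9x_C − 4x_A = 0, so x_C = 227/15 − (4/9)x_A.
For A: ∂π/∂x_A = 122.2 − 10x_A − 4x_C = 0 ⇒ x_A = 12.22 − 0.4x_C.
Solving the two reaction functions simultaneously: (1 − (−4/9)(−0.4))x_C = 227/15 − (4/9)·12.22, so (37/45)x_C = 2183/225 and x_C = 11.8.
Then x_A = 12.22 − 0.4·11.8 = 7.5.
Equilibrium price: P = 150.2 − 4·19.3 = 73.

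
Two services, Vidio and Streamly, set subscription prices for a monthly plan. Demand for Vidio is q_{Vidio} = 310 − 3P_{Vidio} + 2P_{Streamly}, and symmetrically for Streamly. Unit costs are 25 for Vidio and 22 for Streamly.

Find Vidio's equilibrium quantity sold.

212.0625

Vidio's profit: π = (P_{Vidio} − 25)(310 − 3P_{Vidio} + 2P_{Streamly}).
∂π/∂P_{Vidio} = 385 − 6P_{Vidio} + 2P_{Streamly} = 0 ⇒ P_{Vidio} = 385/6 + (1/3)P_{Streamly}.
Similarly P_{Streamly} = 188/3 + (1/3)P_{Vidio}.
Solving the two reaction functions simultaneously: (1 − (1/3)(1/3))P_{Vidio} = 385/6 + (1/3)·(188/3), so (8/9)P_{Vidio} = 1531/18 and P_{Vidio} = 95.6875.
Then P_{Streamly} = 188/3 + (1/3)·95.6875 = 94.5625.
q_{Vidio} = 310 − 3·95.6875 + 2·94.5625 = 212.0625.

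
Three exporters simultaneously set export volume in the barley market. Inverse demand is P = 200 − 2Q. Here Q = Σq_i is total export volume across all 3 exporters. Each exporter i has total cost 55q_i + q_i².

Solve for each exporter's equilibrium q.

14.5

A representative exporter's profit is π_i = q_i(200 − 2Q) − 55q_i − q_i², with Q = q_i + Σ_{j≠i} q_j.
First-order condition: 145 − 6q_i − 2Σ_{j≠i} q_j = 0.
With identical exporters, set every q_j = q: then 145 − 6q − 4q = 0, i.e. q = 145/10 = 14.5.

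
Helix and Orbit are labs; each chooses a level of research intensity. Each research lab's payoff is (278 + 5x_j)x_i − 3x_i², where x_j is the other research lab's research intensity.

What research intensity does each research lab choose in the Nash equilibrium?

278

Helix's payoff is (278 + 5x_O)x_H − 3x_H².
∂π/∂x_H = 278 + 5x_O − 6x_H = 0, so x_H = 139/3 + (5/6)x_O.
By symmetry x_O = x_H; substituting into the reaction function, (1/6)x_H = 139/3 and x_H = 278.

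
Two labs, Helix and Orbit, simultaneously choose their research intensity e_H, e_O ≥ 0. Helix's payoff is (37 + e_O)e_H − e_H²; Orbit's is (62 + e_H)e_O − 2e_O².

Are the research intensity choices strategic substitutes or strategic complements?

strategic complements

Expanding Helix's payoff: 37e_H + e_Oe_H − e_H².
∂π/∂e_H = 37 + e_O − 2e_H = 0, so e_H = 18.5 + 0.5e_O.
The best-response slope de_H/de_O = 0.5 > 0: the reaction function is upward-sloping, so the choices are strategic complements.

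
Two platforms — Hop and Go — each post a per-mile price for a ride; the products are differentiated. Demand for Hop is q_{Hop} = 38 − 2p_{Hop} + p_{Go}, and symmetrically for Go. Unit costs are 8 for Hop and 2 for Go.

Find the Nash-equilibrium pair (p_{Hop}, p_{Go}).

17.2, 14.8

Hop's profit: π = (p_{Hop} − 8)(38 − 2p_{Hop} + p_{Go}).
∂π/∂p_{Hop} = 54 − 4p_{Hop} + p_{Go} = 0 ⇒ p_{Hop} = 13.5 + 0.25p_{Go}.
Similarly p_{Go} = 10.5 + 0.25p_{Hop}.
Plugging p_{Go} into Hop's best response: p_{Hop} = 13.5 + 0.25(10.5 + 0.25p_{Hop}) ⇒ 0.9375p_{Hop} = 16.125, so p_{Hop} = 17.2.
Then p_{Go} = 10.5 + 0.25·17.2 = 14.8.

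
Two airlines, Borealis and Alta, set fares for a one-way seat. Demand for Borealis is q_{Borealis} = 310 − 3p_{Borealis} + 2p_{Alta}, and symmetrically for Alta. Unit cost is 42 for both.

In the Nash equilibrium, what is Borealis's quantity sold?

201

Borealis's profit: π = (p_{Borealis} − 42)(310 − 3p_{Borealis} + 2p_{Alta}).
∂π/∂p_{Borealis} = 436 − 6p_{Borealis} + 2p_{Alta} = 0 ⇒ p_{Borealis} = 218/3 + (1/3)p_{Alta}.
Setting p_{Borealis} = p_{Alta} in the reaction function: p_{Borealis} = 218/3 + (1/3)p_{Borealis}, so p_{Borealis} = (218/3) / (2/3) = 109.
q_{Borealis} = 310 − 3·109 + 2·109 = 201.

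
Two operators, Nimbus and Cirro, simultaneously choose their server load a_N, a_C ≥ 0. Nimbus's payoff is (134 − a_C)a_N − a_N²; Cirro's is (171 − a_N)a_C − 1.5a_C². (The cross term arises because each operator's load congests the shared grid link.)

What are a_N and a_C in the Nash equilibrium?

Expanding Nimbus's payoff: 134a_N − a_Ca_N − a_N².
∂π/∂a_N = 134 − a_C − 2a_N = 0, so a_N = 67 − 0.5a_C.
Likewise for Cirro: a_C = 57 − (1/3)a_N.
Substituting the second reaction function into the first: a_N = 67 − 0.5(57 − (1/3)a_N), which gives (5/6)a_N = 38.5 ⇒ a_N = 46.2.
Then a_C = 57 − (1/3)·46.2 = 41.6.

46.2, 41.6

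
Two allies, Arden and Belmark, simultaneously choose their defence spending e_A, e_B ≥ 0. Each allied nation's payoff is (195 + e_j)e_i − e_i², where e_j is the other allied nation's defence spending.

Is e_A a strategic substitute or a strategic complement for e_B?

Arden's payoff is (195 + e_B)e_A − e_A².
∂π/∂e_A = 195 + e_B − 2e_A = 0, so e_A = 97.5 + 0.5e_B.
The best-response slope de_A/de_B = 0.5 > 0: the reaction function is upward-sloping, so the choices are strategic complements.

strategic complements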